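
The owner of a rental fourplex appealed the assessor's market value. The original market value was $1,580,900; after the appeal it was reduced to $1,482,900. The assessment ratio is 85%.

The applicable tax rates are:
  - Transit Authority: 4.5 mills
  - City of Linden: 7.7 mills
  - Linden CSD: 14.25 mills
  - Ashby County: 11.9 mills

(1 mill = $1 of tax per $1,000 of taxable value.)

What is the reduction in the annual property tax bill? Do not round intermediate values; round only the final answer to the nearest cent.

Old assessed value = $1,580,900 × 0.85 = $1,343,765
New assessed value = $1,482,900 × 0.85 = $1,260,465
Combined rate = 0.0045 + 0.0077 + 0.01425 + 0.0119 = 0.03835
Old tax = $1,343,765 × 0.03835 = $51,533.38775
New tax = $1,260,465 × 0.03835 = $48,338.83275
Reduction = $51,533.38775 − $48,338.83275 = $3,194.555

$3,194.56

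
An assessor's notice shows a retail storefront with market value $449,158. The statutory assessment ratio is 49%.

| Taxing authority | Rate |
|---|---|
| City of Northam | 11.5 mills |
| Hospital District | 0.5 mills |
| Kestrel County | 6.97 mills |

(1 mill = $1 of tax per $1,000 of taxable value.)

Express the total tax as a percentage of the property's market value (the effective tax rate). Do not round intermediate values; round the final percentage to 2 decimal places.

Assessed value = $449,158 × 0.49 = $220,087.42
City of Northam: $220,087.42 × 0.0115 = $2,531.00533
Hospital District: $220,087.42 × 0.0005 = $110.04371
Kestrel County: $220,087.42 × 0.00697 = $1,534.0093174
Total tax = $4,175.0583574
Effective rate = $4,175.0583574 ÷ $449,158 = 0.93% of market value

0.93%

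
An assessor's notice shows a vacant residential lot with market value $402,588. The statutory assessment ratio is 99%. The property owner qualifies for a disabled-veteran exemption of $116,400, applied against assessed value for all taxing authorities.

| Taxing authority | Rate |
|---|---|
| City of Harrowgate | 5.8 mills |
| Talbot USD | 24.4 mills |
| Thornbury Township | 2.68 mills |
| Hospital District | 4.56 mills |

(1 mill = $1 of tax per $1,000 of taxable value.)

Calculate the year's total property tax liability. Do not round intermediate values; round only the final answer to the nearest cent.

Assessed value = $402,588 × 0.99 = $398,562.12
Taxable value = $398,562.12 − $116,400 = $282,162.12
City of Harrowgate: $282,162.12 × 0.0058 = $1,636.540296
Talbot USD: $282,162.12 × 0.0244 = $6,884.755728
Thornbury Township: $282,162.12 × 0.00268 = $756.1944816
Hospital District: $282,162.12 × 0.00456 = $1,286.6592672
Total = $1,636.540296 + $6,884.755728 + $756.1944816 + $1,286.6592672 = $10,564.1497728

$10,564.15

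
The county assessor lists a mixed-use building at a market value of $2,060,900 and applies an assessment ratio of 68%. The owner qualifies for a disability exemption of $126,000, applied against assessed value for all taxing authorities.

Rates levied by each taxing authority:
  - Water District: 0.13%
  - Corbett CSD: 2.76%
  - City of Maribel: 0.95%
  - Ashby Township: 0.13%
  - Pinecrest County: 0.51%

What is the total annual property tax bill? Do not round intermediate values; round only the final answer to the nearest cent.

Assessed value = $2,060,900 × 0.68 = $1,401,412
Taxable value = $1,401,412 − $126,000 = $1,275,412
Water District: $1,275,412 × 0.0013 = $1,658.0356
Corbett CSD: $1,275,412 × 0.0276 = $35,201.3712
City of Maribel: $1,275,412 × 0.0095 = $12,116.414
Ashby Township: $1,275,412 × 0.0013 = $1,658.0356
Pinecrest County: $1,275,412 × 0.0051 = $6,504.6012
Total = $1,658.0356 + $35,201.3712 + $12,116.414 + $1,658.0356 + $6,504.6012 = $57,138.4576

$57,138.46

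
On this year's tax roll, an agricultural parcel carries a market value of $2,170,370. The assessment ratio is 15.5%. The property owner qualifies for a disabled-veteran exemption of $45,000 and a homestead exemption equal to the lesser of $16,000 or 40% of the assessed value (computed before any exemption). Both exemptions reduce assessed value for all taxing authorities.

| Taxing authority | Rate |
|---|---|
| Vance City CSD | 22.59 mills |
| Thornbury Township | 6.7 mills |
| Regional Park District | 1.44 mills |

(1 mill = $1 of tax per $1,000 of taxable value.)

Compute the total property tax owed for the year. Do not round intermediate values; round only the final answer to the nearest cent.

Assessed value = $2,170,370 × 0.155 = $336,407.35
Homestead exemption = min($16,000, 40% × $336,407.35) = min($16,000, $134,562.94) = $16,000 (dollar cap binds)
Taxable value = $336,407.35 − $45,000 − $16,000 = $275,407.35
Vance City CSD: $275,407.35 × 0.02259 = $6,221.4520365
Thornbury Township: $275,407.35 × 0.0067 = $1,845.229245
Regional Park District: $275,407.35 × 0.00144 = $396.586584
Total = $8,463.2678655

$8,463.27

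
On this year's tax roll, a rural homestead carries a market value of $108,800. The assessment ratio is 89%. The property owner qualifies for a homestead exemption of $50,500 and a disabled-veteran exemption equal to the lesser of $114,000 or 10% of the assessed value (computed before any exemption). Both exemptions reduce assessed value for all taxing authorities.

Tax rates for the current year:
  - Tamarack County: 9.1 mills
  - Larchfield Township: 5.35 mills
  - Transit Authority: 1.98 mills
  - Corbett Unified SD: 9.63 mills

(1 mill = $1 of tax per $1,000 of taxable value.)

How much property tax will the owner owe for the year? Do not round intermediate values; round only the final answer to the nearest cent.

$955.07

Assessed value = $108,800 × 0.89 = $96,832
Disabled-veteran exemption = min($114,000, 10% × $96,832) = min($114,000, $9,683.2) = $9,683.2 (percentage binds)
Taxable value = $96,832 − $50,500 − $9,683.2 = $36,648.8
Tamarack County: $36,648.8 × 0.0091 = $333.50408
Larchfield Township: $36,648.8 × 0.00535 = $196.07108
Transit Authority: $36,648.8 × 0.00198 = $72.564624
Corbett Unified SD: $36,648.8 × 0.00963 = $352.927944
Total = $955.067728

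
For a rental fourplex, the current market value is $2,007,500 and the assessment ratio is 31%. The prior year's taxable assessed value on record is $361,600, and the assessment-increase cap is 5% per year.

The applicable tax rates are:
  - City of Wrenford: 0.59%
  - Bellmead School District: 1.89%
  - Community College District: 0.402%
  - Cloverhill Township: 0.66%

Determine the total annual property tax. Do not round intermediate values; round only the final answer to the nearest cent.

Uncapped assessed value = $2,007,500 × 0.31 = $622,325
Cap limit = $361,600 × 1.05 = $379,680
Taxable assessed value = min($622,325, $379,680) = $379,680 (cap binds)
City of Wrenford: $379,680 × 0.0059 = $2,240.112
Bellmead School District: $379,680 × 0.0189 = $7,175.952
Community College District: $379,680 × 0.00402 = $1,526.3136
Cloverhill Township: $379,680 × 0.0066 = $2,505.888
Total = $13,448.2656

$13,448.27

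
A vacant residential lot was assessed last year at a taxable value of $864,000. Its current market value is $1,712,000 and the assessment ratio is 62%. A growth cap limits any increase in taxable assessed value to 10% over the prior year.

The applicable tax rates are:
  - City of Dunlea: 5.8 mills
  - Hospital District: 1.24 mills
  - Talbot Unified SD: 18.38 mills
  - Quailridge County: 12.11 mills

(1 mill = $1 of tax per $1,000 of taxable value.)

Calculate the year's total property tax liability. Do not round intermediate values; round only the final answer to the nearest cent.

$35,668.51

Uncapped assessed value = $1,712,000 × 0.62 = $1,061,440
Cap limit = $864,000 × 1.1 = $950,400
Taxable assessed value = min($1,061,440, $950,400) = $950,400 (cap binds)
City of Dunlea: $950,400 × 0.0058 = $5,512.32
Hospital District: $950,400 × 0.00124 = $1,178.496
Talbot Unified SD: $950,400 × 0.01838 = $17,468.352
Quailridge County: $950,400 × 0.01211 = $11,509.344
Total = $35,668.512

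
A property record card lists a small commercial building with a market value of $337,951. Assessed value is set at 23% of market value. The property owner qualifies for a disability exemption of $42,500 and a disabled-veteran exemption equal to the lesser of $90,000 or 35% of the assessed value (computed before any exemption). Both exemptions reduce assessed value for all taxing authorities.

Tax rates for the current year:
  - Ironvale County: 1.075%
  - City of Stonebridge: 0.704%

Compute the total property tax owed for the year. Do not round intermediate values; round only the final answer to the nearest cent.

$142.74

Assessed value = $337,951 × 0.23 = $77,728.73
Disabled-veteran exemption = min($90,000, 35% × $77,728.73) = min($90,000, $27,205.0555) = $27,205.0555 (percentage binds)
Taxable value = $77,728.73 − $42,500 − $27,205.0555 = $8,023.6745
Ironvale County: $8,023.6745 × 0.01075 = $86.254500875
City of Stonebridge: $8,023.6745 × 0.00704 = $56.48666848
Total = $142.741169355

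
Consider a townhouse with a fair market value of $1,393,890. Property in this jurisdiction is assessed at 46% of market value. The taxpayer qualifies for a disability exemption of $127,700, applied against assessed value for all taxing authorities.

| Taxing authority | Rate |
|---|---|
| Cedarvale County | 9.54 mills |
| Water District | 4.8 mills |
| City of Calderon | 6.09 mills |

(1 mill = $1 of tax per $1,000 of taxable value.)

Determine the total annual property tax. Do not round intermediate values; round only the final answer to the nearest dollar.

Assessed value = $1,393,890 × 0.46 = $641,189.4
Taxable value = $641,189.4 − $127,700 = $513,489.4
Cedarvale County: $513,489.4 × 0.00954 = $4,898.688876
Water District: $513,489.4 × 0.0048 = $2,464.74912
City of Calderon: $513,489.4 × 0.00609 = $3,127.150446
Total = $4,898.688876 + $2,464.74912 + $3,127.150446 = $10,490.588442

$10,491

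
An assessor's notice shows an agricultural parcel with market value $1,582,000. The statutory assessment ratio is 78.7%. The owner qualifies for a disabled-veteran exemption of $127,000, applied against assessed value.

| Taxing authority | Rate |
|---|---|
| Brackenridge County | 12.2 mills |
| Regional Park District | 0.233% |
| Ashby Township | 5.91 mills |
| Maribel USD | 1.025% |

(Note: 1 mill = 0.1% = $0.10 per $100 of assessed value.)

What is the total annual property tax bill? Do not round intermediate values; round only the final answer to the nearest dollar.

Assessed value = $1,582,000 × 0.787 = $1,245,034
Taxable value = $1,245,034 − $127,000 = $1,118,034
Brackenridge County: $1,118,034 × 0.0122 = $13,640.0148
Regional Park District: $1,118,034 × 0.00233 = $2,605.01922
Ashby Township: $1,118,034 × 0.00591 = $6,607.58094
Maribel USD: $1,118,034 × 0.01025 = $11,459.8485
Total = $34,312.46346

$34,312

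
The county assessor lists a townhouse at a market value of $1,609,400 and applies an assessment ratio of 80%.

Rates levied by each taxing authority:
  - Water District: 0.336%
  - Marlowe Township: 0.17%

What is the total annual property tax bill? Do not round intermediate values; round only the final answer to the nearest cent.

$6,514.85

Assessed value = $1,609,400 × 0.8 = $1,287,520
Water District: $1,287,520 × 0.00336 = $4,326.0672
Marlowe Township: $1,287,520 × 0.0017 = $2,188.784
Total = $4,326.0672 + $2,188.784 = $6,514.8512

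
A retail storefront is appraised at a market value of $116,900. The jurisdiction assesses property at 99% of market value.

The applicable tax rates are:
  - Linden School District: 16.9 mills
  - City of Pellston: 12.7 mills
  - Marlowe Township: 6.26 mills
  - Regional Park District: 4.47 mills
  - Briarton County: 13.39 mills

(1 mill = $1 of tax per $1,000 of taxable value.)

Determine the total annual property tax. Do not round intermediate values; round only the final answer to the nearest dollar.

Assessed value = $116,900 × 0.99 = $115,731
Linden School District: $115,731 × 0.0169 = $1,955.8539
City of Pellston: $115,731 × 0.0127 = $1,469.7837
Marlowe Township: $115,731 × 0.00626 = $724.47606
Regional Park District: $115,731 × 0.00447 = $517.31757
Briarton County: $115,731 × 0.01339 = $1,549.63809
Total = $1,955.8539 + $1,469.7837 + $724.47606 + $517.31757 + $1,549.63809 = $6,217.06932

$6,217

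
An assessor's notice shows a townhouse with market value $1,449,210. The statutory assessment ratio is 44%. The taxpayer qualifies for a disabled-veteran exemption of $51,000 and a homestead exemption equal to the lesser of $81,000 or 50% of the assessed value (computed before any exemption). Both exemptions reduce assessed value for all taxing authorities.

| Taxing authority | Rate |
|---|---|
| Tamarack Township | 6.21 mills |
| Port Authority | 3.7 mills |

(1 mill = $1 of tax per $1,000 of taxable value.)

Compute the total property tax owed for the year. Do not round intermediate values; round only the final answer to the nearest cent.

$5,011.02

Assessed value = $1,449,210 × 0.44 = $637,652.4
Homestead exemption = min($81,000, 50% × $637,652.4) = min($81,000, $318,826.2) = $81,000 (dollar cap binds)
Taxable value = $637,652.4 − $51,000 − $81,000 = $505,652.4
Tamarack Township: $505,652.4 × 0.00621 = $3,140.101404
Port Authority: $505,652.4 × 0.0037 = $1,870.91388
Total = $5,011.015284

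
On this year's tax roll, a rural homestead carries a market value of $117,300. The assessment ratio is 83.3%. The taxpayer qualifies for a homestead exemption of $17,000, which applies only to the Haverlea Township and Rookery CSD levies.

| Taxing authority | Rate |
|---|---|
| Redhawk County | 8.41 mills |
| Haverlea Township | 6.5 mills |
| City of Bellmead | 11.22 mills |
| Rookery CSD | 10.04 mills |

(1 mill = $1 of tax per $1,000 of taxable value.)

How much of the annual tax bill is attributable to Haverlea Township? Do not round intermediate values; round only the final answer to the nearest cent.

Assessed value = $117,300 × 0.833 = $97,710.9
Haverlea Township taxable value = $97,710.9 − $17,000 = $80,710.9
Haverlea Township levy = $80,710.9 × 0.0065 = $524.62085

$524.62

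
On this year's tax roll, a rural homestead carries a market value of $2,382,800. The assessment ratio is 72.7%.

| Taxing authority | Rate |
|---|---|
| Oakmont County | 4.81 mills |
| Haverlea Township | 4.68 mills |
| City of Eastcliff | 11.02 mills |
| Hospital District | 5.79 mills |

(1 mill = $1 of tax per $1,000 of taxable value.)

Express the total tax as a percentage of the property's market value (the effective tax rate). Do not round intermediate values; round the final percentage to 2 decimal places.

Assessed value = $2,382,800 × 0.727 = $1,732,295.6
Oakmont County: $1,732,295.6 × 0.00481 = $8,332.341836
Haverlea Township: $1,732,295.6 × 0.00468 = $8,107.143408
City of Eastcliff: $1,732,295.6 × 0.01102 = $19,089.897512
Hospital District: $1,732,295.6 × 0.00579 = $10,029.991524
Total tax = $45,559.37428
Effective rate = $45,559.37428 ÷ $2,382,800 = 1.91% of market value

1.91%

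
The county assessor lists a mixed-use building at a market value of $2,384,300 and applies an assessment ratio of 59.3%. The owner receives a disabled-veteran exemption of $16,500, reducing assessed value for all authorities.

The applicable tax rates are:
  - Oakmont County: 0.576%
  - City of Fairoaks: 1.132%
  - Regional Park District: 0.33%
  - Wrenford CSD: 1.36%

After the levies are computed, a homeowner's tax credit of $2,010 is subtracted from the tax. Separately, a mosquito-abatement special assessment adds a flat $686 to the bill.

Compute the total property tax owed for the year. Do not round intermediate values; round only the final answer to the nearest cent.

$46,159.31

Assessed value = $2,384,300 × 0.593 = $1,413,889.9
Taxable value = $1,413,889.9 − $16,500 = $1,397,389.9
Oakmont County: $1,397,389.9 × 0.00576 = $8,048.965824
City of Fairoaks: $1,397,389.9 × 0.01132 = $15,818.453668
Regional Park District: $1,397,389.9 × 0.0033 = $4,611.38667
Wrenford CSD: $1,397,389.9 × 0.0136 = $19,004.50264
Levies subtotal = $47,483.308802
After credit = $47,483.308802 − $2,010 = $45,473.308802
Total = $45,473.308802 + $686 = $46,159.308802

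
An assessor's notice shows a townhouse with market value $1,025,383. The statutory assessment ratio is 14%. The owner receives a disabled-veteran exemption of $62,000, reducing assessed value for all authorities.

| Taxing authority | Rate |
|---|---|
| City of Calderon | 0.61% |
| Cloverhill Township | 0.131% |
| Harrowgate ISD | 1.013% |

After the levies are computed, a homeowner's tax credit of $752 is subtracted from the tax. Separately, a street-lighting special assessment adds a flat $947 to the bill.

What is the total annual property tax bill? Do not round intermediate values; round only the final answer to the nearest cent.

$1,625.45

Assessed value = $1,025,383 × 0.14 = $143,553.62
Taxable value = $143,553.62 − $62,000 = $81,553.62
City of Calderon: $81,553.62 × 0.0061 = $497.477082
Cloverhill Township: $81,553.62 × 0.00131 = $106.8352422
Harrowgate ISD: $81,553.62 × 0.01013 = $826.1381706
Levies subtotal = $1,430.4504948
After credit = $1,430.4504948 − $752 = $678.4504948
Total = $678.4504948 + $947 = $1,625.4504948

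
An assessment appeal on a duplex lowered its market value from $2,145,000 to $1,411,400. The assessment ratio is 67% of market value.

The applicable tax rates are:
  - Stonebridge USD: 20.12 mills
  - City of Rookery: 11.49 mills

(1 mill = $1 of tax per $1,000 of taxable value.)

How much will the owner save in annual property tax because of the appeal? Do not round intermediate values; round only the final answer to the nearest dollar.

Old assessed value = $2,145,000 × 0.67 = $1,437,150
New assessed value = $1,411,400 × 0.67 = $945,638
Combined rate = 0.02012 + 0.01149 = 0.03161
Old tax = $1,437,150 × 0.03161 = $45,428.3115
New tax = $945,638 × 0.03161 = $29,891.61718
Reduction = $45,428.3115 − $29,891.61718 = $15,536.69432

$15,537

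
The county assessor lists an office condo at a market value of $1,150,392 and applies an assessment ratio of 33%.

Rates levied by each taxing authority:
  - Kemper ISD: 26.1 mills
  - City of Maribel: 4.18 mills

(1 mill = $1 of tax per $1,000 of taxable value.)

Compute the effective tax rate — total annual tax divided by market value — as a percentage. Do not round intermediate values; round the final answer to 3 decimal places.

Assessed value = $1,150,392 × 0.33 = $379,629.36
Kemper ISD: $379,629.36 × 0.0261 = $9,908.326296
City of Maribel: $379,629.36 × 0.00418 = $1,586.8507248
Total tax = $11,495.1770208
Effective rate = $11,495.1770208 ÷ $1,150,392 = 0.999% of market value

0.999%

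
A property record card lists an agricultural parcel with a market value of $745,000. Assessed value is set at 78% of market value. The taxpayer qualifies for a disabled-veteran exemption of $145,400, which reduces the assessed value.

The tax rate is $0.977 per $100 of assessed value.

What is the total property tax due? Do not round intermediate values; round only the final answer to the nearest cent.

$4,256.79

Assessed value = $745,000 × 0.78 = $581,100
Taxable value = $581,100 − $145,400 = $435,700
Tax = $435,700 × 0.00977 = $4,256.789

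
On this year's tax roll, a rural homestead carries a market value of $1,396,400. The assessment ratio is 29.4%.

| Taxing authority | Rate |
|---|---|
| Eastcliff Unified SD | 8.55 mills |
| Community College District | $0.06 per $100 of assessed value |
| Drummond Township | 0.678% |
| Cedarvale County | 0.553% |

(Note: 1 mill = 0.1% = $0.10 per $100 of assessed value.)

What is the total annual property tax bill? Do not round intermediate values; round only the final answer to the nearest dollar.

$8,810

Assessed value = $1,396,400 × 0.294 = $410,541.6
Eastcliff Unified SD: $410,541.6 × 0.00855 = $3,510.13068
Community College District: $410,541.6 × 0.0006 = $246.32496
Drummond Township: $410,541.6 × 0.00678 = $2,783.472048
Cedarvale County: $410,541.6 × 0.00553 = $2,270.295048
Total = $8,810.222736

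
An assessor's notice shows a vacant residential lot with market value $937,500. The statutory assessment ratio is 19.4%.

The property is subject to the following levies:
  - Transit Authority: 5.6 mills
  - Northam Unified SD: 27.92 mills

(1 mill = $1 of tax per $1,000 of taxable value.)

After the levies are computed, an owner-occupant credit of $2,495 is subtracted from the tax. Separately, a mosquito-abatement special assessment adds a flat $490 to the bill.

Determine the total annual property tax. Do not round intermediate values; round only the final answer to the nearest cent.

$4,091.45

Assessed value = $937,500 × 0.194 = $181,875
Transit Authority: $181,875 × 0.0056 = $1,018.5
Northam Unified SD: $181,875 × 0.02792 = $5,077.95
Levies subtotal = $6,096.45
After credit = $6,096.45 − $2,495 = $3,601.45
Total = $3,601.45 + $490 = $4,091.45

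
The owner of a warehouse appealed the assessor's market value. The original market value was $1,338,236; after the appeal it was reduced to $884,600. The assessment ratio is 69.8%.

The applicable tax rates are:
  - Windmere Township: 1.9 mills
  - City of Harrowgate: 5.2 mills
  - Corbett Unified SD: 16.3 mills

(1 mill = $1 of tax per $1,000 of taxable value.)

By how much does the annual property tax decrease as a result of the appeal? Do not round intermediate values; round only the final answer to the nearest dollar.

Old assessed value = $1,338,236 × 0.698 = $934,088.728
New assessed value = $884,600 × 0.698 = $617,450.8
Combined rate = 0.0019 + 0.0052 + 0.0163 = 0.0234
Old tax = $934,088.728 × 0.0234 = $21,857.6762352
New tax = $617,450.8 × 0.0234 = $14,448.34872
Reduction = $21,857.6762352 − $14,448.34872 = $7,409.3275152

$7,409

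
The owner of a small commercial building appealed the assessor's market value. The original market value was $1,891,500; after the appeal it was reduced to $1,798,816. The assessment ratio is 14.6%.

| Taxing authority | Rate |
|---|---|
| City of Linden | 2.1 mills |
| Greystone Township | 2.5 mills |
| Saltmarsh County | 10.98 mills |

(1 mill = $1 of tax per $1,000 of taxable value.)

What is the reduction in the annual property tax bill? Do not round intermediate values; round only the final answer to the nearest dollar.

Old assessed value = $1,891,500 × 0.146 = $276,159
New assessed value = $1,798,816 × 0.146 = $262,627.136
Combined rate = 0.0021 + 0.0025 + 0.01098 = 0.01558
Old tax = $276,159 × 0.01558 = $4,302.55722
New tax = $262,627.136 × 0.01558 = $4,091.73077888
Reduction = $4,302.55722 − $4,091.73077888 = $210.82644112

$211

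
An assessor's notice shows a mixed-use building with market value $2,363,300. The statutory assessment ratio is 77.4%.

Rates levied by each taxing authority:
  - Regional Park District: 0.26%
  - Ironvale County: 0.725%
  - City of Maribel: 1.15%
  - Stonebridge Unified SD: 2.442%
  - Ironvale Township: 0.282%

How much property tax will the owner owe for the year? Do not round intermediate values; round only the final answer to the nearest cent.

Assessed value = $2,363,300 × 0.774 = $1,829,194.2
Regional Park District: $1,829,194.2 × 0.0026 = $4,755.90492
Ironvale County: $1,829,194.2 × 0.00725 = $13,261.65795
City of Maribel: $1,829,194.2 × 0.0115 = $21,035.7333
Stonebridge Unified SD: $1,829,194.2 × 0.02442 = $44,668.922364
Ironvale Township: $1,829,194.2 × 0.00282 = $5,158.327644
Total = $4,755.90492 + $13,261.65795 + $21,035.7333 + $44,668.922364 + $5,158.327644 = $88,880.546178

$88,880.55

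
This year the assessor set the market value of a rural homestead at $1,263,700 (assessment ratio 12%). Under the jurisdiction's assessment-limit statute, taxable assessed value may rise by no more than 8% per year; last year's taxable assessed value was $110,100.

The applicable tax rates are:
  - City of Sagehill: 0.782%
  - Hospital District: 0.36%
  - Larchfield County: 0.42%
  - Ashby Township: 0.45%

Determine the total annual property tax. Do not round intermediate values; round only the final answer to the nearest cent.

Uncapped assessed value = $1,263,700 × 0.12 = $151,644
Cap limit = $110,100 × 1.08 = $118,908
Taxable assessed value = min($151,644, $118,908) = $118,908 (cap binds)
City of Sagehill: $118,908 × 0.00782 = $929.86056
Hospital District: $118,908 × 0.0036 = $428.0688
Larchfield County: $118,908 × 0.0042 = $499.4136
Ashby Township: $118,908 × 0.0045 = $535.086
Total = $2,392.42896

$2,392.43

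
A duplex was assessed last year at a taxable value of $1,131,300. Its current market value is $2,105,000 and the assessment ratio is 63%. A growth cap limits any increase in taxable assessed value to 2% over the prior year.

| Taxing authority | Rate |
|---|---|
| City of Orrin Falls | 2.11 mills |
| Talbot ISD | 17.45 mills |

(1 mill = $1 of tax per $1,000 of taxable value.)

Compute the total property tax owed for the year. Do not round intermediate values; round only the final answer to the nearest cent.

Uncapped assessed value = $2,105,000 × 0.63 = $1,326,150
Cap limit = $1,131,300 × 1.02 = $1,153,926
Taxable assessed value = min($1,326,150, $1,153,926) = $1,153,926 (cap binds)
City of Orrin Falls: $1,153,926 × 0.00211 = $2,434.78386
Talbot ISD: $1,153,926 × 0.01745 = $20,136.0087
Total = $22,570.79256

$22,570.79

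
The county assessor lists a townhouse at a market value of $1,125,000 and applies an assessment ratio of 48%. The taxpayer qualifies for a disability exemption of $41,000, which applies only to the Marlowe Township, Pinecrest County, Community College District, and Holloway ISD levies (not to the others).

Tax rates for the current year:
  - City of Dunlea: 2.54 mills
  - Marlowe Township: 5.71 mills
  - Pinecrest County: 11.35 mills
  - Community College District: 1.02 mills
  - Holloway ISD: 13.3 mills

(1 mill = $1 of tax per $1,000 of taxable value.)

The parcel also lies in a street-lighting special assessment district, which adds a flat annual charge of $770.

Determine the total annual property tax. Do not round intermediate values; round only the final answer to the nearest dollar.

$17,800

Assessed value = $1,125,000 × 0.48 = $540,000
City of Dunlea: $540,000 × 0.00254 = $1,371.6
Marlowe Township: ($540,000 − $41,000) × 0.00571 = $499,000 × 0.00571 = $2,849.29
Pinecrest County: ($540,000 − $41,000) × 0.01135 = $499,000 × 0.01135 = $5,663.65
Community College District: ($540,000 − $41,000) × 0.00102 = $499,000 × 0.00102 = $508.98
Holloway ISD: ($540,000 − $41,000) × 0.0133 = $499,000 × 0.0133 = $6,636.7
Levies subtotal = $17,030.22
Total = $17,030.22 + $770 = $17,800.22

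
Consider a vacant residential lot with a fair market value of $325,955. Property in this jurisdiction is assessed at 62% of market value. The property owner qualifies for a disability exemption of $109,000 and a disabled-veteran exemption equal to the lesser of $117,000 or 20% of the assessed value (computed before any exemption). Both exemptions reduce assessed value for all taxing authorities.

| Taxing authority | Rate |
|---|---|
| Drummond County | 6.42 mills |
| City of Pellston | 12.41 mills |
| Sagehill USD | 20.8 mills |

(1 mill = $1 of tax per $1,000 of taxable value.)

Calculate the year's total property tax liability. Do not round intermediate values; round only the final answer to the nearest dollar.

$2,087

Assessed value = $325,955 × 0.62 = $202,092.1
Disabled-veteran exemption = min($117,000, 20% × $202,092.1) = min($117,000, $40,418.42) = $40,418.42 (percentage binds)
Taxable value = $202,092.1 − $109,000 − $40,418.42 = $52,673.68
Drummond County: $52,673.68 × 0.00642 = $338.1650256
City of Pellston: $52,673.68 × 0.01241 = $653.6803688
Sagehill USD: $52,673.68 × 0.0208 = $1,095.612544
Total = $2,087.4579384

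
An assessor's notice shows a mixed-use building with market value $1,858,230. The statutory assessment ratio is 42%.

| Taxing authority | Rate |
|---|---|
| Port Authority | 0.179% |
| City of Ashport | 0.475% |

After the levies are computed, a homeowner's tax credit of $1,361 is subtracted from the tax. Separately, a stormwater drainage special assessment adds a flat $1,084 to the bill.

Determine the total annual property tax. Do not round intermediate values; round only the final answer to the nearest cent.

$4,827.19

Assessed value = $1,858,230 × 0.42 = $780,456.6
Port Authority: $780,456.6 × 0.00179 = $1,397.017314
City of Ashport: $780,456.6 × 0.00475 = $3,707.16885
Levies subtotal = $5,104.186164
After credit = $5,104.186164 − $1,361 = $3,743.186164
Total = $3,743.186164 + $1,084 = $4,827.186164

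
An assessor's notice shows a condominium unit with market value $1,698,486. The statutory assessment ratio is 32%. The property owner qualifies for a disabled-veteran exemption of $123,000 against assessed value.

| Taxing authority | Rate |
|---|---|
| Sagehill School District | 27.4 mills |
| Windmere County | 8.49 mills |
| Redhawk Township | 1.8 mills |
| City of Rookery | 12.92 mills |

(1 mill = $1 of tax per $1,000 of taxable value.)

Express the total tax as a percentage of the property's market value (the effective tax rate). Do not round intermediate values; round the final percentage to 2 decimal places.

1.25%

Assessed value = $1,698,486 × 0.32 = $543,515.52
Taxable value = $543,515.52 − $123,000 = $420,515.52
Sagehill School District: $420,515.52 × 0.0274 = $11,522.125248
Windmere County: $420,515.52 × 0.00849 = $3,570.1767648
Redhawk Township: $420,515.52 × 0.0018 = $756.927936
City of Rookery: $420,515.52 × 0.01292 = $5,433.0605184
Total tax = $21,282.2904672
Effective rate = $21,282.2904672 ÷ $1,698,486 = 1.25% of market value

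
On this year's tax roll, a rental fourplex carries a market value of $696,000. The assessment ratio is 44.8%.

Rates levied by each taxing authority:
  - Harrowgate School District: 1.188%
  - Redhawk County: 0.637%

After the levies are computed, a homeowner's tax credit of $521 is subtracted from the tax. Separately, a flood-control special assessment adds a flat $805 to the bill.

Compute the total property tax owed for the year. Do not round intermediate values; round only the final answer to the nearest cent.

$5,974.50

Assessed value = $696,000 × 0.448 = $311,808
Harrowgate School District: $311,808 × 0.01188 = $3,704.27904
Redhawk County: $311,808 × 0.00637 = $1,986.21696
Levies subtotal = $5,690.496
After credit = $5,690.496 − $521 = $5,169.496
Total = $5,169.496 + $805 = $5,974.496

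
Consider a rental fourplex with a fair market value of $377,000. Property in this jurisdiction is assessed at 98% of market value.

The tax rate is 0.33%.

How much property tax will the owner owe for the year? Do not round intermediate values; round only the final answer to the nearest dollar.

$1,219

Assessed value = $377,000 × 0.98 = $369,460
Tax = $369,460 × 0.0033 = $1,219.218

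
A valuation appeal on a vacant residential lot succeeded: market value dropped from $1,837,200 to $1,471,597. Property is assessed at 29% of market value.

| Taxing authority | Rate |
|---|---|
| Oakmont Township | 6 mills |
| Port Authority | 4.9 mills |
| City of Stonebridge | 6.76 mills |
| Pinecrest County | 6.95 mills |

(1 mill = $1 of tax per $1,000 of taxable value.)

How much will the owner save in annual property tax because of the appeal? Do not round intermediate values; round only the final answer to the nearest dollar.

Old assessed value = $1,837,200 × 0.29 = $532,788
New assessed value = $1,471,597 × 0.29 = $426,763.13
Combined rate = 0.006 + 0.0049 + 0.00676 + 0.00695 = 0.02461
Old tax = $532,788 × 0.02461 = $13,111.91268
New tax = $426,763.13 × 0.02461 = $10,502.6406293
Reduction = $13,111.91268 − $10,502.6406293 = $2,609.2720507

$2,609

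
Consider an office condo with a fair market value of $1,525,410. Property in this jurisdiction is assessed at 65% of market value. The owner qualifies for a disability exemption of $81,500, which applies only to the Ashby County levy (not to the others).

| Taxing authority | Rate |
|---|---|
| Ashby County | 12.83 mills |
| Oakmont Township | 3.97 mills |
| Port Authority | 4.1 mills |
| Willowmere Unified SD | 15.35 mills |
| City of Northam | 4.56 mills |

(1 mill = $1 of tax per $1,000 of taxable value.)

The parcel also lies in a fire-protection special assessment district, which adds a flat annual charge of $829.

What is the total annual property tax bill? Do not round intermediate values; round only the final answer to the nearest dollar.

$40,247

Assessed value = $1,525,410 × 0.65 = $991,516.5
Ashby County: ($991,516.5 − $81,500) × 0.01283 = $910,016.5 × 0.01283 = $11,675.511695
Oakmont Township: $991,516.5 × 0.00397 = $3,936.320505
Port Authority: $991,516.5 × 0.0041 = $4,065.21765
Willowmere Unified SD: $991,516.5 × 0.01535 = $15,219.778275
City of Northam: $991,516.5 × 0.00456 = $4,521.31524
Levies subtotal = $39,418.143365
Total = $39,418.143365 + $829 = $40,247.143365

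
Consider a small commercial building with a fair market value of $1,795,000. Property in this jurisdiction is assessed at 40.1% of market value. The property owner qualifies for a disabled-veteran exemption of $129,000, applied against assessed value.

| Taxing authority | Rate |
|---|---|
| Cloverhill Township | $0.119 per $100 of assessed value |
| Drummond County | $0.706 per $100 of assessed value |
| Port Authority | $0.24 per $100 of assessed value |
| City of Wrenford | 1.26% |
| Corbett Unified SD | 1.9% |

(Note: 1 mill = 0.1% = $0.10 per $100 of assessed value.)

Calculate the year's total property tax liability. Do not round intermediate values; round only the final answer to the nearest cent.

Assessed value = $1,795,000 × 0.401 = $719,795
Taxable value = $719,795 − $129,000 = $590,795
Cloverhill Township: $590,795 × 0.00119 = $703.04605
Drummond County: $590,795 × 0.00706 = $4,171.0127
Port Authority: $590,795 × 0.0024 = $1,417.908
City of Wrenford: $590,795 × 0.0126 = $7,444.017
Corbett Unified SD: $590,795 × 0.019 = $11,225.105
Total = $24,961.08875

$24,961.09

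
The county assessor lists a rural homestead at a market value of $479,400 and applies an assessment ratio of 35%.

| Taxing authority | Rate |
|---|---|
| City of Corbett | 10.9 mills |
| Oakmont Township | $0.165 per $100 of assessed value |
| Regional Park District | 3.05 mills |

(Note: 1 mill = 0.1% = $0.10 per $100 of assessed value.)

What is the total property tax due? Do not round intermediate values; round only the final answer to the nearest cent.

Assessed value = $479,400 × 0.35 = $167,790
City of Corbett: $167,790 × 0.0109 = $1,828.911
Oakmont Township: $167,790 × 0.00165 = $276.8535
Regional Park District: $167,790 × 0.00305 = $511.7595
Total = $2,617.524

$2,617.52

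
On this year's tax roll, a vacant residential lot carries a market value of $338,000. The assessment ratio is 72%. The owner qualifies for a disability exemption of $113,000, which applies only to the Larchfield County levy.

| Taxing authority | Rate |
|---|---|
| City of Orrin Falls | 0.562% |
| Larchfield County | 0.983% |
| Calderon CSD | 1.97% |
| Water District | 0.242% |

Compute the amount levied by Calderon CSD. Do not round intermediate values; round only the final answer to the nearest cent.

$4,794.19

Assessed value = $338,000 × 0.72 = $243,360
Calderon CSD taxable value = $243,360 (exemption does not apply)
Calderon CSD levy = $243,360 × 0.0197 = $4,794.192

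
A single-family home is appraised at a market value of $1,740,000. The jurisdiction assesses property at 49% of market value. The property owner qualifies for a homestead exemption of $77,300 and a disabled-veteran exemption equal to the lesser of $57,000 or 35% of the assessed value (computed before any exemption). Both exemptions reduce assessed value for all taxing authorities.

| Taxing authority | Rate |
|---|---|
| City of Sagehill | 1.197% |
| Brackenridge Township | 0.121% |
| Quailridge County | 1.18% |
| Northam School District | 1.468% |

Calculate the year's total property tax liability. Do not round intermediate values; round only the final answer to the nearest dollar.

Assessed value = $1,740,000 × 0.49 = $852,600
Disabled-veteran exemption = min($57,000, 35% × $852,600) = min($57,000, $298,410) = $57,000 (dollar cap binds)
Taxable value = $852,600 − $77,300 − $57,000 = $718,300
City of Sagehill: $718,300 × 0.01197 = $8,598.051
Brackenridge Township: $718,300 × 0.00121 = $869.143
Quailridge County: $718,300 × 0.0118 = $8,475.94
Northam School District: $718,300 × 0.01468 = $10,544.644
Total = $28,487.778

$28,488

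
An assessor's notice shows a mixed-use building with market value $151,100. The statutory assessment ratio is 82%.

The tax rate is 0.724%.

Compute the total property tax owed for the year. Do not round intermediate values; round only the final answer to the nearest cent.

Assessed value = $151,100 × 0.82 = $123,902
Tax = $123,902 × 0.00724 = $897.05048

$897.05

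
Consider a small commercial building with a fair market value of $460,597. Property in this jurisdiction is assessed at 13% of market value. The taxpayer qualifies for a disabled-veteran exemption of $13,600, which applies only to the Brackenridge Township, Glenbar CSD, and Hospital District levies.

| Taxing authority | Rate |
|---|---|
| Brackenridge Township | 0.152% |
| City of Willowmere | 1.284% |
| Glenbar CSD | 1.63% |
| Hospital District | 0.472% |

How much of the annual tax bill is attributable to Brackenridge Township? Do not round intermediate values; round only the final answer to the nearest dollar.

$70

Assessed value = $460,597 × 0.13 = $59,877.61
Brackenridge Township taxable value = $59,877.61 − $13,600 = $46,277.61
Brackenridge Township levy = $46,277.61 × 0.00152 = $70.3419672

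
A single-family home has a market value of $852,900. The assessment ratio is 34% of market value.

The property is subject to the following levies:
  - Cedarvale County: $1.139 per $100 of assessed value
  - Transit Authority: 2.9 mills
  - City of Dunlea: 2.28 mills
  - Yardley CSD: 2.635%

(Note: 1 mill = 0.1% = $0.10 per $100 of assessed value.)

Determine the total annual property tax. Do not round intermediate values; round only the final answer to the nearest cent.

Assessed value = $852,900 × 0.34 = $289,986
Cedarvale County: $289,986 × 0.01139 = $3,302.94054
Transit Authority: $289,986 × 0.0029 = $840.9594
City of Dunlea: $289,986 × 0.00228 = $661.16808
Yardley CSD: $289,986 × 0.02635 = $7,641.1311
Total = $12,446.19912

$12,446.20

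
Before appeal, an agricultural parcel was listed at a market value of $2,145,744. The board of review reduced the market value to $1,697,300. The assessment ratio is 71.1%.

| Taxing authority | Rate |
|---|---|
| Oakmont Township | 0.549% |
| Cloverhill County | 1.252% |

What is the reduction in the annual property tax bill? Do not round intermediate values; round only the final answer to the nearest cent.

$5,742.37

Old assessed value = $2,145,744 × 0.711 = $1,525,623.984
New assessed value = $1,697,300 × 0.711 = $1,206,780.3
Combined rate = 0.00549 + 0.01252 = 0.01801
Old tax = $1,525,623.984 × 0.01801 = $27,476.48795184
New tax = $1,206,780.3 × 0.01801 = $21,734.113203
Reduction = $27,476.48795184 − $21,734.113203 = $5,742.37474884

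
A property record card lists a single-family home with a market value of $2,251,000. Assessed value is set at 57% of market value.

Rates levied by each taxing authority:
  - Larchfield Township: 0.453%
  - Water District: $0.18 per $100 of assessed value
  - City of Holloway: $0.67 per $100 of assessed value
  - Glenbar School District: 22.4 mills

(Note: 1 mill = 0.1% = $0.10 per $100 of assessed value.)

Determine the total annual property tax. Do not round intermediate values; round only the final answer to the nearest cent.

$45,459.17

Assessed value = $2,251,000 × 0.57 = $1,283,070
Larchfield Township: $1,283,070 × 0.00453 = $5,812.3071
Water District: $1,283,070 × 0.0018 = $2,309.526
City of Holloway: $1,283,070 × 0.0067 = $8,596.569
Glenbar School District: $1,283,070 × 0.0224 = $28,740.768
Total = $45,459.1701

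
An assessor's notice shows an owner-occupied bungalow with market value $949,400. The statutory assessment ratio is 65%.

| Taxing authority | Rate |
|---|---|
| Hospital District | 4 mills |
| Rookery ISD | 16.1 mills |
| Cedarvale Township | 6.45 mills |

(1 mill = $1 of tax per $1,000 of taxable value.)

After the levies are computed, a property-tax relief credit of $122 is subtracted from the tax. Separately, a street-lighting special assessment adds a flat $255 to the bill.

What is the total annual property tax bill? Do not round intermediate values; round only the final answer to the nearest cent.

Assessed value = $949,400 × 0.65 = $617,110
Hospital District: $617,110 × 0.004 = $2,468.44
Rookery ISD: $617,110 × 0.0161 = $9,935.471
Cedarvale Township: $617,110 × 0.00645 = $3,980.3595
Levies subtotal = $16,384.2705
After credit = $16,384.2705 − $122 = $16,262.2705
Total = $16,262.2705 + $255 = $16,517.2705

$16,517.27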